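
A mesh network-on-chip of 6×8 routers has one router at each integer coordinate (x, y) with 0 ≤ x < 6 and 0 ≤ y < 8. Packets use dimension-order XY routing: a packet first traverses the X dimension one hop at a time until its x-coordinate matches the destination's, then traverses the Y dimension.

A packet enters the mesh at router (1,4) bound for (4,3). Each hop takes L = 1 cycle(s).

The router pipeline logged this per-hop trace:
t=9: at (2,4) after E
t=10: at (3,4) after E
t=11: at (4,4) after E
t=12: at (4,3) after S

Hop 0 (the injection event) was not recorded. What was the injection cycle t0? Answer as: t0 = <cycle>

t0 = 8

Hop 1 reached at cycle 9; hop k is at t0 + k·L.
t0 = cyc[1] − L = 9 − 1 = 8.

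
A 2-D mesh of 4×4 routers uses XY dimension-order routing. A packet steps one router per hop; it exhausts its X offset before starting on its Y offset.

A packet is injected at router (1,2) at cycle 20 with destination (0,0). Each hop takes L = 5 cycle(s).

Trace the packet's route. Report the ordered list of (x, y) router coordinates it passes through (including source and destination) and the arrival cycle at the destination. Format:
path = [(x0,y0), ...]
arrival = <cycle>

t=20: at (1,2)
t=25: at (0,2) after W
t=30: at (0,1) after S
t=35: at (0,0) after S

path = [(1,2), (0,2), (0,1), (0,0)]
arrival = 35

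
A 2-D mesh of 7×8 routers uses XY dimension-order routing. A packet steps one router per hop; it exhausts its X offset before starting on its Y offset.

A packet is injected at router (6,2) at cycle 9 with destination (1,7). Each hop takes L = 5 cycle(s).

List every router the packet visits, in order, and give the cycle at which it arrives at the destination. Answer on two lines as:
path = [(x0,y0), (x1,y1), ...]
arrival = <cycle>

#0 — 6,2 | c9
#1 — 5,2 | c14 | W
#2 — 4,2 | c19 | W
#3 — 3,2 | c24 | W
#4 — 2,2 | c29 | W
#5 — 1,2 | c34 | W
#6 — 1,3 | c39 | N
#7 — 1,4 | c44 | N
#8 — 1,5 | c49 | N
#9 — 1,6 | c54 | N
#10 — 1,7 | c59 | N

path = [(6,2), (5,2), (4,2), (3,2), (2,2), (1,2), (1,3), (1,4), (1,5), (1,6), (1,7)]
arrival = 59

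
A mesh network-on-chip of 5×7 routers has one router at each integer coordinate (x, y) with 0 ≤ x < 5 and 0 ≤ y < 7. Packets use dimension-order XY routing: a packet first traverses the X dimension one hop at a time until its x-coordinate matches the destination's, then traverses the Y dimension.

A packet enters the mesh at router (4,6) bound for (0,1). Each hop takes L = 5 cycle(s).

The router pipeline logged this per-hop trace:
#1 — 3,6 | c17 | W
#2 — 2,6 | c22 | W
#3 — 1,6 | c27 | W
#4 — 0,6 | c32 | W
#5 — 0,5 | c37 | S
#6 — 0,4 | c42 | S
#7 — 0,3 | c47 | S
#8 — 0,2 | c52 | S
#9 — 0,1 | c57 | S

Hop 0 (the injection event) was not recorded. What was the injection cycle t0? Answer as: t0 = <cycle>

At hop 1 the cycle is 17; in general cyc_k = t0 + kL.
Therefore t0 = 17 − L = 12.

t0 = 12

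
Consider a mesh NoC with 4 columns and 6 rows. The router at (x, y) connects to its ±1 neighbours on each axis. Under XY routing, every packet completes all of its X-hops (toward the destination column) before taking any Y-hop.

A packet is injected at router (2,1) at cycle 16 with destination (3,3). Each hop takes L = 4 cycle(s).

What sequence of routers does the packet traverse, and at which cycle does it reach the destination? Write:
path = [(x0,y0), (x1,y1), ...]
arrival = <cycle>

path = [(2,1), (3,1), (3,2), (3,3)]
arrival = 28

#0 — 2,1 | c16
#1 — 3,1 | c20 | E
#2 — 3,2 | c24 | N
#3 — 3,3 | c28 | N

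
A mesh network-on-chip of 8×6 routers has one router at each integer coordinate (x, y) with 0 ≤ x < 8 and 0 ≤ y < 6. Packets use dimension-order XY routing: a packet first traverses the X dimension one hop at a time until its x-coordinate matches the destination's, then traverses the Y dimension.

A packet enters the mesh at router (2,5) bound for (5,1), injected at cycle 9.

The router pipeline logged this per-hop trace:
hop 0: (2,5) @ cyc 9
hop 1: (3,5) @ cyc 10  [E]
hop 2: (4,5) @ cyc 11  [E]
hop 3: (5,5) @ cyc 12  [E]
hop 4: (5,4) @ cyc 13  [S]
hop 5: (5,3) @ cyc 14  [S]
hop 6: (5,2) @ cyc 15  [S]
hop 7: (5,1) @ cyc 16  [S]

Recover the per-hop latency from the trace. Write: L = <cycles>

L = 1

From hop 0 (9) to hop 1 (10): +1 cycles.
That increment is L by definition: L = 1.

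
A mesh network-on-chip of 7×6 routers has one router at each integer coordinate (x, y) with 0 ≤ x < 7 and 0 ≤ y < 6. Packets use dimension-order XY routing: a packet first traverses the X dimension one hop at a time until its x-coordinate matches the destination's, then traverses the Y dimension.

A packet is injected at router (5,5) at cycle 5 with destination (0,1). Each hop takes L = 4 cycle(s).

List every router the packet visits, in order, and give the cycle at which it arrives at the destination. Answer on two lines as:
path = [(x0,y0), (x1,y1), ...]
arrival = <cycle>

path = [(5,5), (4,5), (3,5), (2,5), (1,5), (0,5), (0,4), (0,3), (0,2), (0,1)]
arrival = 41

hop 0: (5,5) @ cyc 5
hop 1: (4,5) @ cyc 9  [W]
hop 2: (3,5) @ cyc 13  [W]
hop 3: (2,5) @ cyc 17  [W]
hop 4: (1,5) @ cyc 21  [W]
hop 5: (0,5) @ cyc 25  [W]
hop 6: (0,4) @ cyc 29  [S]
hop 7: (0,3) @ cyc 33  [S]
hop 8: (0,2) @ cyc 37  [S]
hop 9: (0,1) @ cyc 41  [S]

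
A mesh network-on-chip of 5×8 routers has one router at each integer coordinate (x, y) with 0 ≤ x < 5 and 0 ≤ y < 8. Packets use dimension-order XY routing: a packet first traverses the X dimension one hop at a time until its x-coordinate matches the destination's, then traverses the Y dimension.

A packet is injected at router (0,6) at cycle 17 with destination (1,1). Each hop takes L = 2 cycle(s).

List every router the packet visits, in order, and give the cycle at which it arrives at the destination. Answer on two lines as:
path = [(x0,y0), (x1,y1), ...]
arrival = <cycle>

#0 — 0,6 | c17
#1 — 1,6 | c19 | E
#2 — 1,5 | c21 | S
#3 — 1,4 | c23 | S
#4 — 1,3 | c25 | S
#5 — 1,2 | c27 | S
#6 — 1,1 | c29 | S

path = [(0,6), (1,6), (1,5), (1,4), (1,3), (1,2), (1,1)]
arrival = 29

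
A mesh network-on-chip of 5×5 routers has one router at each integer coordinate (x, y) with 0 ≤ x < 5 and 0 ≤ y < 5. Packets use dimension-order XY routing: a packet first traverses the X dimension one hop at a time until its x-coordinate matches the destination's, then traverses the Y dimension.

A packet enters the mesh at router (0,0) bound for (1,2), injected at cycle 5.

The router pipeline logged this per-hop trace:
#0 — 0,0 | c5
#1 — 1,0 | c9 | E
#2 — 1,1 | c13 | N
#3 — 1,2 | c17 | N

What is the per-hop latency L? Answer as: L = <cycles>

From hop 0 (5) to hop 1 (9): +4 cycles.
Per-hop latency L = Δcyc = 4.

L = 4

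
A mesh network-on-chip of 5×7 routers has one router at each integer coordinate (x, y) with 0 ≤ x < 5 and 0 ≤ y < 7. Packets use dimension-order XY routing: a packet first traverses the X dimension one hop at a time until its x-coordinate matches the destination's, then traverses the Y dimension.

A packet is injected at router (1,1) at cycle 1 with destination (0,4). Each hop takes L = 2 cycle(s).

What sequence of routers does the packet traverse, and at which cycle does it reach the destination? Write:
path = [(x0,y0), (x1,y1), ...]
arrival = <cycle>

path = [(1,1), (0,1), (0,2), (0,3), (0,4)]
arrival = 9

[0] x=1 y=1 t=1
[1] x=0 y=1 t=3 →W
[2] x=0 y=2 t=5 →N
[3] x=0 y=3 t=7 →N
[4] x=0 y=4 t=9 →N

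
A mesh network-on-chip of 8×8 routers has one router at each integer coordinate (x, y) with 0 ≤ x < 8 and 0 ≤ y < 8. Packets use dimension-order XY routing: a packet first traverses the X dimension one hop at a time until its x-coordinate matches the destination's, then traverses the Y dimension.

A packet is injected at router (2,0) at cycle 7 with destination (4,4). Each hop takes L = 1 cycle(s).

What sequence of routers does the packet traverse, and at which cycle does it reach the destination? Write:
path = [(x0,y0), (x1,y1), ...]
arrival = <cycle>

hop 0: (2,0) @ cyc 7
hop 1: (3,0) @ cyc 8  [E]
hop 2: (4,0) @ cyc 9  [E]
hop 3: (4,1) @ cyc 10  [N]
hop 4: (4,2) @ cyc 11  [N]
hop 5: (4,3) @ cyc 12  [N]
hop 6: (4,4) @ cyc 13  [N]

path = [(2,0), (3,0), (4,0), (4,1), (4,2), (4,3), (4,4)]
arrival = 13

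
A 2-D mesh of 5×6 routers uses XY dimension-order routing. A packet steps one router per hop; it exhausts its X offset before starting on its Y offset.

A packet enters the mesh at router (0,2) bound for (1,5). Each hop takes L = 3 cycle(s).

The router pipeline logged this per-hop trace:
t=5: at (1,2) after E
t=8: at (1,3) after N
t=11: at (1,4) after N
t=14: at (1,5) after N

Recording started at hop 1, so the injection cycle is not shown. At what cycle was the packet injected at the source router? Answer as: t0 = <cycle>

t0 = 2

The first recorded entry is hop 1 at cycle 5.
Subtract one hop: t0 = 5 − 3 = 2.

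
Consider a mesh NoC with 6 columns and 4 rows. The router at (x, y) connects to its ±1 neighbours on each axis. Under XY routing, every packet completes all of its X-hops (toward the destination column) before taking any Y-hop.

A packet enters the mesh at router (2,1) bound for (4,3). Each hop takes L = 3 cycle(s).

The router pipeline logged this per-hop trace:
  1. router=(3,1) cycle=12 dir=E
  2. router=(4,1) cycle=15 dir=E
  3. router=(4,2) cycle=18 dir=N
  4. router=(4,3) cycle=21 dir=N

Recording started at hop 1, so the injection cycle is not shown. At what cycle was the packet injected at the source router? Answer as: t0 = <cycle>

The first recorded entry is hop 1 at cycle 12.
Subtract one hop: t0 = 12 − 3 = 9.

t0 = 9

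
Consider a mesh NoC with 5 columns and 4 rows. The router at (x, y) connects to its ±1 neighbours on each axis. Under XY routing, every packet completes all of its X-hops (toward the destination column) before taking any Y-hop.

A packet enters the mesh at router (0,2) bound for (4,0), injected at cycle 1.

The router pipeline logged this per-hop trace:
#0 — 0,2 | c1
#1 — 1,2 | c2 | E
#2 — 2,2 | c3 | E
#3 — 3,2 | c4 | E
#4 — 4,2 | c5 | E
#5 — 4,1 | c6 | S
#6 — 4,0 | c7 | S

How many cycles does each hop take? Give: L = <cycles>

L = 1

From hop 0 (1) to hop 1 (2): +1 cycles.
Per-hop latency L = Δcyc = 1.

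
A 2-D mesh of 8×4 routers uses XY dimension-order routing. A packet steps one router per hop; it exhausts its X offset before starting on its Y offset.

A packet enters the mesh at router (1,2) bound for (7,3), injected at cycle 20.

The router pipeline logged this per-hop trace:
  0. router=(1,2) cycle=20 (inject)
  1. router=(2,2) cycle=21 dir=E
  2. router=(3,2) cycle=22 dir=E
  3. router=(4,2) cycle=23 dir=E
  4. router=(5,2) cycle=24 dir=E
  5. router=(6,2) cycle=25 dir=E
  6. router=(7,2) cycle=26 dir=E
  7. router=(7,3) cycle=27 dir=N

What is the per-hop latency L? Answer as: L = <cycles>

cyc[1] − cyc[0] = 21 − 20 = 1.
That increment is L by definition: L = 1.

L = 1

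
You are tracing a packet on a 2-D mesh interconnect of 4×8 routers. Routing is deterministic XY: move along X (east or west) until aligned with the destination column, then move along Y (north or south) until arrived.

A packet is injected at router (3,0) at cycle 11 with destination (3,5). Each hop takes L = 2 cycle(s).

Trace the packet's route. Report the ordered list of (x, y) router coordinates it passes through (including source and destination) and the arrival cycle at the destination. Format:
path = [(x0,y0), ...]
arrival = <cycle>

  0. router=(3,0) cycle=11 (inject)
  1. router=(3,1) cycle=13 dir=N
  2. router=(3,2) cycle=15 dir=N
  3. router=(3,3) cycle=17 dir=N
  4. router=(3,4) cycle=19 dir=N
  5. router=(3,5) cycle=21 dir=N

path = [(3,0), (3,1), (3,2), (3,3), (3,4), (3,5)]
arrival = 21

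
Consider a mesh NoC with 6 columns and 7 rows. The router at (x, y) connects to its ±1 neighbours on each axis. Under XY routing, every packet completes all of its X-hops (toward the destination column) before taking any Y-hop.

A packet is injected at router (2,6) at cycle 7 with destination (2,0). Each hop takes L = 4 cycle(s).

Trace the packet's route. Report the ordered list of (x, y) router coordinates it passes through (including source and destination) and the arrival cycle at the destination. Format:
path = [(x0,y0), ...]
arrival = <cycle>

path = [(2,6), (2,5), (2,4), (2,3), (2,2), (2,1), (2,0)]
arrival = 31

t=7: at (2,6)
t=11: at (2,5) after S
t=15: at (2,4) after S
t=19: at (2,3) after S
t=23: at (2,2) after S
t=27: at (2,1) after S
t=31: at (2,0) after S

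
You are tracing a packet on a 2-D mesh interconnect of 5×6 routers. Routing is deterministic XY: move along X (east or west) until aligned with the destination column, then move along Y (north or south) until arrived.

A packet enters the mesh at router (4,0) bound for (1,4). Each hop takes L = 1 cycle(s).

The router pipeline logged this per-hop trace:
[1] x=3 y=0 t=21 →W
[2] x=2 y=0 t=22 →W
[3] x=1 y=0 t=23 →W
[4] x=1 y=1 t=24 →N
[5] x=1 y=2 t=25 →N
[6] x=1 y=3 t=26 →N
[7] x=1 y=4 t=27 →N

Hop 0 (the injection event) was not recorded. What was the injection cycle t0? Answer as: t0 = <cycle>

t0 = 20

The first recorded entry is hop 1 at cycle 21.
So t0 = 21 − 1·1 = 20.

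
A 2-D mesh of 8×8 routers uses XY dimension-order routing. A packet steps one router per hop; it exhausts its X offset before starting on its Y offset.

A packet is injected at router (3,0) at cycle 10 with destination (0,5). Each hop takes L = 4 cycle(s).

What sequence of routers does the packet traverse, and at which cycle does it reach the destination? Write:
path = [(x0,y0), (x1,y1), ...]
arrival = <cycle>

path = [(3,0), (2,0), (1,0), (0,0), (0,1), (0,2), (0,3), (0,4), (0,5)]
arrival = 42

[0] x=3 y=0 t=10
[1] x=2 y=0 t=14 →W
[2] x=1 y=0 t=18 →W
[3] x=0 y=0 t=22 →W
[4] x=0 y=1 t=26 →N
[5] x=0 y=2 t=30 →N
[6] x=0 y=3 t=34 →N
[7] x=0 y=4 t=38 →N
[8] x=0 y=5 t=42 →N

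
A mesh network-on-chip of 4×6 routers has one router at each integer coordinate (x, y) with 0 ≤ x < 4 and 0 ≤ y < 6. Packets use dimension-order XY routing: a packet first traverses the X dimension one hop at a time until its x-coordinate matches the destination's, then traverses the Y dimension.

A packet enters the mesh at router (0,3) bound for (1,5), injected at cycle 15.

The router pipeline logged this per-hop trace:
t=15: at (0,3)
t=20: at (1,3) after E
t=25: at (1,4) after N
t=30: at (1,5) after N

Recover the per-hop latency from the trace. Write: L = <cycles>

L = 5

From hop 0 (15) to hop 1 (20): +5 cycles.
One hop costs L cycles, so L = 5.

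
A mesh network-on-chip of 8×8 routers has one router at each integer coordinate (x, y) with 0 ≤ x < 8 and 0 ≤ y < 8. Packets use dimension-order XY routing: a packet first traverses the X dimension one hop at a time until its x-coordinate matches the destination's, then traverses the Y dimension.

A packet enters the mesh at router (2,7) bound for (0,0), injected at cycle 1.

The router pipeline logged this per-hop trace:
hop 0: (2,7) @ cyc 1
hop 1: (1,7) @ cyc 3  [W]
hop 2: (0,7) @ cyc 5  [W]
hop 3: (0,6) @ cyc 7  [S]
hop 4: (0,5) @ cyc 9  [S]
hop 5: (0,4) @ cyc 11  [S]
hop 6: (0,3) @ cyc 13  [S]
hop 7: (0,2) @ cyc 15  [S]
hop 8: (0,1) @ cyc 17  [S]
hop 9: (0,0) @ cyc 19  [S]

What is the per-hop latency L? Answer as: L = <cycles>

L = 2

cyc[1] − cyc[0] = 3 − 1 = 2.
One hop costs L cycles, so L = 2.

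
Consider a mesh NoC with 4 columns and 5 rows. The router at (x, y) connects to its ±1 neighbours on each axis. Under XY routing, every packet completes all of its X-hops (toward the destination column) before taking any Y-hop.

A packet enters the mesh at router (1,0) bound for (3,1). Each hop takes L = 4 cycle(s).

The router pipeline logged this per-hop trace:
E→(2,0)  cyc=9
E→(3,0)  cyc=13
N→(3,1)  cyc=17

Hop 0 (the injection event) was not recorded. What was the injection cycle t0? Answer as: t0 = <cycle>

Hop 1 reached at cycle 9; hop k is at t0 + k·L.
Subtract one hop: t0 = 9 − 4 = 5.

t0 = 5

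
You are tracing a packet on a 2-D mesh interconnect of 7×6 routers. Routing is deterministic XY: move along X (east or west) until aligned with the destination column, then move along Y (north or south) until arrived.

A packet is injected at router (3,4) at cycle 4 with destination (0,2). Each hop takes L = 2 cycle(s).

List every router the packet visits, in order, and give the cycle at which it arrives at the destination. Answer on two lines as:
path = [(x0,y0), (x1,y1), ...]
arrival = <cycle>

path = [(3,4), (2,4), (1,4), (0,4), (0,3), (0,2)]
arrival = 14

[0] x=3 y=4 t=4
[1] x=2 y=4 t=6 →W
[2] x=1 y=4 t=8 →W
[3] x=0 y=4 t=10 →W
[4] x=0 y=3 t=12 →S
[5] x=0 y=2 t=14 →S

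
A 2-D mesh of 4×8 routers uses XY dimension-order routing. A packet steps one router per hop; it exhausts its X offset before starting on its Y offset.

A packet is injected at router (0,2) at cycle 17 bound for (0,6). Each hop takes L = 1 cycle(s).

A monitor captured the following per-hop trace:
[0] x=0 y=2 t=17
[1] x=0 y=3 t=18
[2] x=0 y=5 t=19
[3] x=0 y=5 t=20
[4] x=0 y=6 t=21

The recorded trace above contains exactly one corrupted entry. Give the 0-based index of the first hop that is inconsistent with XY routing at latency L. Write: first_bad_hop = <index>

first_bad_hop = 2

hop 1: step (+0,+1), +1 cyc — ok
hop 2: step (+0,+2), +1 cyc — BAD: non-unit step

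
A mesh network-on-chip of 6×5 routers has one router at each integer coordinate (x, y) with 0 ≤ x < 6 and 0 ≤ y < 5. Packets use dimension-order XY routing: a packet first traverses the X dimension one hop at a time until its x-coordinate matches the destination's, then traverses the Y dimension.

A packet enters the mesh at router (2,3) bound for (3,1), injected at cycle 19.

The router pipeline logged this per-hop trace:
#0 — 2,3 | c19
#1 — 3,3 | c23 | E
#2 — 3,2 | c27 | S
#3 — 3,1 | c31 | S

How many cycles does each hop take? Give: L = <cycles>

L = 4

From hop 0 (19) to hop 1 (23): +4 cycles.
Per-hop latency L = Δcyc = 4.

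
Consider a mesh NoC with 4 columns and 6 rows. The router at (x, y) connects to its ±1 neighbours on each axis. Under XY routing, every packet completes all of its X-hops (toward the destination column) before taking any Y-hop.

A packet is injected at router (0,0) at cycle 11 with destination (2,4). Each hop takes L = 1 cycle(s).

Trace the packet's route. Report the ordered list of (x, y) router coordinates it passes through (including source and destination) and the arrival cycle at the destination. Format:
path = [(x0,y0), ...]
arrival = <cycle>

[0] x=0 y=0 t=11
[1] x=1 y=0 t=12 →E
[2] x=2 y=0 t=13 →E
[3] x=2 y=1 t=14 →N
[4] x=2 y=2 t=15 →N
[5] x=2 y=3 t=16 →N
[6] x=2 y=4 t=17 →N

path = [(0,0), (1,0), (2,0), (2,1), (2,2), (2,3), (2,4)]
arrival = 17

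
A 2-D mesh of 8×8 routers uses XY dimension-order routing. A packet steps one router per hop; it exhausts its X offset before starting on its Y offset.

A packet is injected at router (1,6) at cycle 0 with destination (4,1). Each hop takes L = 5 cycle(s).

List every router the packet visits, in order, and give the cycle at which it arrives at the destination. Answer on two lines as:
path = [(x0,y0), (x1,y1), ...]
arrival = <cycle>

path = [(1,6), (2,6), (3,6), (4,6), (4,5), (4,4), (4,3), (4,2), (4,1)]
arrival = 40

[0] x=1 y=6 t=0
[1] x=2 y=6 t=5 →E
[2] x=3 y=6 t=10 →E
[3] x=4 y=6 t=15 →E
[4] x=4 y=5 t=20 →S
[5] x=4 y=4 t=25 →S
[6] x=4 y=3 t=30 →S
[7] x=4 y=2 t=35 →S
[8] x=4 y=1 t=40 →S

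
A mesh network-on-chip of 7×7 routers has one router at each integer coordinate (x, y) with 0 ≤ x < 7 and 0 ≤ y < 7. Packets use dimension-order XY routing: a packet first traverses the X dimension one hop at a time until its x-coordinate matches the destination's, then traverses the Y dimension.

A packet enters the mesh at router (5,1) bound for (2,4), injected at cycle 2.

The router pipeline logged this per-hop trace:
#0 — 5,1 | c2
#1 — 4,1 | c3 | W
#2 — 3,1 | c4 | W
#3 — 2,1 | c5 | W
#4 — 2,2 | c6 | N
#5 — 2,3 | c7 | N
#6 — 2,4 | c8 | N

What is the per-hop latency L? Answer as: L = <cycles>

L = 1

cyc[1] − cyc[0] = 3 − 2 = 1.
One hop costs L cycles, so L = 1.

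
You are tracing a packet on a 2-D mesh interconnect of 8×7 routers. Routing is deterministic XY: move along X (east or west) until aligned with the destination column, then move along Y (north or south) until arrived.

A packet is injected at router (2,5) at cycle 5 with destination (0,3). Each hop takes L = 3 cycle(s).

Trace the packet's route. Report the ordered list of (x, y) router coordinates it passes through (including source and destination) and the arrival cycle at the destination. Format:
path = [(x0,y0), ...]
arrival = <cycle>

path = [(2,5), (1,5), (0,5), (0,4), (0,3)]
arrival = 17

t=5: at (2,5)
t=8: at (1,5) after W
t=11: at (0,5) after W
t=14: at (0,4) after S
t=17: at (0,3) after S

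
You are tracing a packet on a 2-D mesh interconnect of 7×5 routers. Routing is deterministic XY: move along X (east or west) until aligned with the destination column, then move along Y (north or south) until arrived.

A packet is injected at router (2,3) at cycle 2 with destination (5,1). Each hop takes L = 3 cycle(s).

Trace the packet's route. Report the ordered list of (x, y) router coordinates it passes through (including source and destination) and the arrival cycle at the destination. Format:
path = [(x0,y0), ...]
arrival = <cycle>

hop 0: (2,3) @ cyc 2
hop 1: (3,3) @ cyc 5  [E]
hop 2: (4,3) @ cyc 8  [E]
hop 3: (5,3) @ cyc 11  [E]
hop 4: (5,2) @ cyc 14  [S]
hop 5: (5,1) @ cyc 17  [S]

path = [(2,3), (3,3), (4,3), (5,3), (5,2), (5,1)]
arrival = 17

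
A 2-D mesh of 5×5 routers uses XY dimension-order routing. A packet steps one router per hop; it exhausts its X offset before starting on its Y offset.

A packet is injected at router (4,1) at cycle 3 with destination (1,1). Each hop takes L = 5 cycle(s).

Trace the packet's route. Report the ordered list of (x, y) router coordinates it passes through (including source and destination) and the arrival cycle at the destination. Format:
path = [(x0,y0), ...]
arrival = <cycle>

path = [(4,1), (3,1), (2,1), (1,1)]
arrival = 18

[0] x=4 y=1 t=3
[1] x=3 y=1 t=8 →W
[2] x=2 y=1 t=13 →W
[3] x=1 y=1 t=18 →W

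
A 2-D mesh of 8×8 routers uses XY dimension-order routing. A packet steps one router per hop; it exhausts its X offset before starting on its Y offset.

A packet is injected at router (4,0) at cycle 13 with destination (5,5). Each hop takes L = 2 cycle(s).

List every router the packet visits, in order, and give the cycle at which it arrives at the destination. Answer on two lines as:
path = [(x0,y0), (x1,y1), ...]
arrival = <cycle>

path = [(4,0), (5,0), (5,1), (5,2), (5,3), (5,4), (5,5)]
arrival = 25

  0. router=(4,0) cycle=13 (inject)
  1. router=(5,0) cycle=15 dir=E
  2. router=(5,1) cycle=17 dir=N
  3. router=(5,2) cycle=19 dir=N
  4. router=(5,3) cycle=21 dir=N
  5. router=(5,4) cycle=23 dir=N
  6. router=(5,5) cycle=25 dir=N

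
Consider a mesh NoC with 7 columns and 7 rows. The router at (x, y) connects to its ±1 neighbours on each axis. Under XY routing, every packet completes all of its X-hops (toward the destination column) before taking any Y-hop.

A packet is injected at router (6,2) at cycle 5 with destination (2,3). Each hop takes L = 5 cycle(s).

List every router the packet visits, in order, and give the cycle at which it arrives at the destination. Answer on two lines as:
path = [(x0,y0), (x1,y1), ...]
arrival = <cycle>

t=5: at (6,2)
t=10: at (5,2) after W
t=15: at (4,2) after W
t=20: at (3,2) after W
t=25: at (2,2) after W
t=30: at (2,3) after N

path = [(6,2), (5,2), (4,2), (3,2), (2,2), (2,3)]
arrival = 30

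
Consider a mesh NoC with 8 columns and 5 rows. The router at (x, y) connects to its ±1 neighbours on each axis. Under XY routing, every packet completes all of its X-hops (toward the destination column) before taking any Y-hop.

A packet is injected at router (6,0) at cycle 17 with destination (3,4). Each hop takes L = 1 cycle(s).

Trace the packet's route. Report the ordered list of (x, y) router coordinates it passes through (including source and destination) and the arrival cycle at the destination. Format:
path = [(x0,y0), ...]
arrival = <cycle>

path = [(6,0), (5,0), (4,0), (3,0), (3,1), (3,2), (3,3), (3,4)]
arrival = 24

src (6,0)  cyc=17
W→(5,0)  cyc=18
W→(4,0)  cyc=19
W→(3,0)  cyc=20
N→(3,1)  cyc=21
N→(3,2)  cyc=22
N→(3,3)  cyc=23
N→(3,4)  cyc=24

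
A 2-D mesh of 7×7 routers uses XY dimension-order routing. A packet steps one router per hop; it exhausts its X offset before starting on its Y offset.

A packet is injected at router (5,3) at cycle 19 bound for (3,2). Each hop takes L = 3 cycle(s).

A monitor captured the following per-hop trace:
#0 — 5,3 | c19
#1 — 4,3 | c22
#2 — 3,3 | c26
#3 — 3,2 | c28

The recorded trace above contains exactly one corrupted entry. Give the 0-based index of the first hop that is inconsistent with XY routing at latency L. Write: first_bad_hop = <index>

check 1→ d=(-1,0) cyc+3: ok
check 2→ d=(-1,0) cyc+4: BAD: Δcyc=4≠L

first_bad_hop = 2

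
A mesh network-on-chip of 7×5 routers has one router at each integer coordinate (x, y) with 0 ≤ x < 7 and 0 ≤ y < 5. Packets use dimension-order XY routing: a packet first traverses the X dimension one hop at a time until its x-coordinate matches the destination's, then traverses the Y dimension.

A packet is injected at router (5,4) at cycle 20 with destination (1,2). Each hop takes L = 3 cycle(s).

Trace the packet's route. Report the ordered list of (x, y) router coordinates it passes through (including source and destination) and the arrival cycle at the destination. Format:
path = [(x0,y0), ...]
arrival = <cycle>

path = [(5,4), (4,4), (3,4), (2,4), (1,4), (1,3), (1,2)]
arrival = 38

[0] x=5 y=4 t=20
[1] x=4 y=4 t=23 →W
[2] x=3 y=4 t=26 →W
[3] x=2 y=4 t=29 →W
[4] x=1 y=4 t=32 →W
[5] x=1 y=3 t=35 →S
[6] x=1 y=2 t=38 →S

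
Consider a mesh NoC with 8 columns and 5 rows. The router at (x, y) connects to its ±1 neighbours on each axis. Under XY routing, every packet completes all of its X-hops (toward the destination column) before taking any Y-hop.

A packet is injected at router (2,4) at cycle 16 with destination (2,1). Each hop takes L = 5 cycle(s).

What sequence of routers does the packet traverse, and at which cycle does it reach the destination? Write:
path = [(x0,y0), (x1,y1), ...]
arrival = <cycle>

#0 — 2,4 | c16
#1 — 2,3 | c21 | S
#2 — 2,2 | c26 | S
#3 — 2,1 | c31 | S

path = [(2,4), (2,3), (2,2), (2,1)]
arrival = 31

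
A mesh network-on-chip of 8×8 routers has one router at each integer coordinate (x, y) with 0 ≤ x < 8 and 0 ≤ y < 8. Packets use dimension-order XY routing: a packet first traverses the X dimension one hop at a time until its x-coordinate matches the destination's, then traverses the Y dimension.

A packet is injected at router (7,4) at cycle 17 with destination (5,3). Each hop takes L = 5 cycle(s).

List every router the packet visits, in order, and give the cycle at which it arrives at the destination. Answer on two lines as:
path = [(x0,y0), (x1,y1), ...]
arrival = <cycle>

#0 — 7,4 | c17
#1 — 6,4 | c22 | W
#2 — 5,4 | c27 | W
#3 — 5,3 | c32 | S

path = [(7,4), (6,4), (5,4), (5,3)]
arrival = 32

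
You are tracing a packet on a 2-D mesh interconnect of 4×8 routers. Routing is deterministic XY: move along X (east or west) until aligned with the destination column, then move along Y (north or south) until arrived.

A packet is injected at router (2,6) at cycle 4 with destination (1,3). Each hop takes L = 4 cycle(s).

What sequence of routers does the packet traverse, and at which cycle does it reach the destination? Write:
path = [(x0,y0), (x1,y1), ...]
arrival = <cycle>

[0] x=2 y=6 t=4
[1] x=1 y=6 t=8 →W
[2] x=1 y=5 t=12 →S
[3] x=1 y=4 t=16 →S
[4] x=1 y=3 t=20 →S

path = [(2,6), (1,6), (1,5), (1,4), (1,3)]
arrival = 20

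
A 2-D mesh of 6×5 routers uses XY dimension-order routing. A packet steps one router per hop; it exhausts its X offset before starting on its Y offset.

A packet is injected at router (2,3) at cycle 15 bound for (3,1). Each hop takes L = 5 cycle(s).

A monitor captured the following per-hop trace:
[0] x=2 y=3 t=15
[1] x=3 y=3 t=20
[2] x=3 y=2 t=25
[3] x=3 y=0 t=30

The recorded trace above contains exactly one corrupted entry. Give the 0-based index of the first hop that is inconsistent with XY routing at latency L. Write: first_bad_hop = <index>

  1: Δx=+1 Δy=+0 Δt=5 [ok]
  2: Δx=+0 Δy=-1 Δt=5 [ok]
  3: Δx=+0 Δy=-2 Δt=5 [BAD: non-unit step]

first_bad_hop = 3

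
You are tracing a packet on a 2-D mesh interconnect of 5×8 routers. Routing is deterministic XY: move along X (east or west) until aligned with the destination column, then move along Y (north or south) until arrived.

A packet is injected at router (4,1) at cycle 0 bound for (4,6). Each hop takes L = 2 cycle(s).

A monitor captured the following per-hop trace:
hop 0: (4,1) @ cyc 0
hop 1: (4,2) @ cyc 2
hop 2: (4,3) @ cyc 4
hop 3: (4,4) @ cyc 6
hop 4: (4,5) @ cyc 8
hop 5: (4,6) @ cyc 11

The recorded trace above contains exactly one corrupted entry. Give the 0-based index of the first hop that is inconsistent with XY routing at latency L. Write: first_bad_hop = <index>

first_bad_hop = 5

[1] (+0,+1) / 2c ⇒ ok
[2] (+0,+1) / 2c ⇒ ok
[3] (+0,+1) / 2c ⇒ ok
[4] (+0,+1) / 2c ⇒ ok
[5] (+0,+1) / 3c ⇒ BAD: Δcyc=3≠L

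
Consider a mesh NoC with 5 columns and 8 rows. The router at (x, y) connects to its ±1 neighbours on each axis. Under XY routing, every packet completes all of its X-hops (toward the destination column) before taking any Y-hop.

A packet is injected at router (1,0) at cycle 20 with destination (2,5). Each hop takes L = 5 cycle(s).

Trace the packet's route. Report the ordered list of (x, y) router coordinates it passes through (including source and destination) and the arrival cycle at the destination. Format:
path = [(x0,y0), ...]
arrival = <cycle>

path = [(1,0), (2,0), (2,1), (2,2), (2,3), (2,4), (2,5)]
arrival = 50

hop 0: (1,0) @ cyc 20
hop 1: (2,0) @ cyc 25  [E]
hop 2: (2,1) @ cyc 30  [N]
hop 3: (2,2) @ cyc 35  [N]
hop 4: (2,3) @ cyc 40  [N]
hop 5: (2,4) @ cyc 45  [N]
hop 6: (2,5) @ cyc 50  [N]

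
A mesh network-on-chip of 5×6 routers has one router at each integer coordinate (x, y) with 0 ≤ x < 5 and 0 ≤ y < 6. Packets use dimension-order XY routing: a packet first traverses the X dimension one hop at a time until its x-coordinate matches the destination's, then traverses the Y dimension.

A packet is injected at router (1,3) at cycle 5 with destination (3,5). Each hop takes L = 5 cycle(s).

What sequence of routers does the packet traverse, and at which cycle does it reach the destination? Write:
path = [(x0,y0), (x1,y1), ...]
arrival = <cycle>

path = [(1,3), (2,3), (3,3), (3,4), (3,5)]
arrival = 25

#0 — 1,3 | c5
#1 — 2,3 | c10 | E
#2 — 3,3 | c15 | E
#3 — 3,4 | c20 | N
#4 — 3,5 | c25 | N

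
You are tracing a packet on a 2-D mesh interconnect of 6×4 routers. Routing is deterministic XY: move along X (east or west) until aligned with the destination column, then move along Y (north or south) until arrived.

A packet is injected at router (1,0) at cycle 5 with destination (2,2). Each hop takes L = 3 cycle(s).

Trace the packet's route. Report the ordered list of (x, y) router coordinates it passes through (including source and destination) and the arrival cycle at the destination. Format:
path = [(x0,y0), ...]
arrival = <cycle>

#0 — 1,0 | c5
#1 — 2,0 | c8 | E
#2 — 2,1 | c11 | N
#3 — 2,2 | c14 | N

path = [(1,0), (2,0), (2,1), (2,2)]
arrival = 14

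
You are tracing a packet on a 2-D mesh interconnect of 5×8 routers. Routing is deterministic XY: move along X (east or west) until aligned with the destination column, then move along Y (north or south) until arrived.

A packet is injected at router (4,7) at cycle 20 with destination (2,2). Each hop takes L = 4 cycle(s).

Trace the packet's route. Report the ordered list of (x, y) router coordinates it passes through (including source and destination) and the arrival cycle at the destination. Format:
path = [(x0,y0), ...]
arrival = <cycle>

#0 — 4,7 | c20
#1 — 3,7 | c24 | W
#2 — 2,7 | c28 | W
#3 — 2,6 | c32 | S
#4 — 2,5 | c36 | S
#5 — 2,4 | c40 | S
#6 — 2,3 | c44 | S
#7 — 2,2 | c48 | S

path = [(4,7), (3,7), (2,7), (2,6), (2,5), (2,4), (2,3), (2,2)]
arrival = 48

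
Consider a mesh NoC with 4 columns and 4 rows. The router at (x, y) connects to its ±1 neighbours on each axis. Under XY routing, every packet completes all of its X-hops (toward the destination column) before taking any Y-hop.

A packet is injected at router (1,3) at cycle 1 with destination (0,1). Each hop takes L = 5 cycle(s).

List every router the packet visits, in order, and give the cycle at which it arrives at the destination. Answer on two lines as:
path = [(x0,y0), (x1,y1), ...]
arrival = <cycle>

hop 0: (1,3) @ cyc 1
hop 1: (0,3) @ cyc 6  [W]
hop 2: (0,2) @ cyc 11  [S]
hop 3: (0,1) @ cyc 16  [S]

path = [(1,3), (0,3), (0,2), (0,1)]
arrival = 16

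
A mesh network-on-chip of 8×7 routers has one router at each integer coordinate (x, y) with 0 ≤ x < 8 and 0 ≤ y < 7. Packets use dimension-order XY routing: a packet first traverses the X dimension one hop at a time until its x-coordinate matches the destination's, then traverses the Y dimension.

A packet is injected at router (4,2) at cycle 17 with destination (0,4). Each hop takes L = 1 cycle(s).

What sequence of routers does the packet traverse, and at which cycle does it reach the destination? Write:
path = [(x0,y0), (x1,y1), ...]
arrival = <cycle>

path = [(4,2), (3,2), (2,2), (1,2), (0,2), (0,3), (0,4)]
arrival = 23

#0 — 4,2 | c17
#1 — 3,2 | c18 | W
#2 — 2,2 | c19 | W
#3 — 1,2 | c20 | W
#4 — 0,2 | c21 | W
#5 — 0,3 | c22 | N
#6 — 0,4 | c23 | N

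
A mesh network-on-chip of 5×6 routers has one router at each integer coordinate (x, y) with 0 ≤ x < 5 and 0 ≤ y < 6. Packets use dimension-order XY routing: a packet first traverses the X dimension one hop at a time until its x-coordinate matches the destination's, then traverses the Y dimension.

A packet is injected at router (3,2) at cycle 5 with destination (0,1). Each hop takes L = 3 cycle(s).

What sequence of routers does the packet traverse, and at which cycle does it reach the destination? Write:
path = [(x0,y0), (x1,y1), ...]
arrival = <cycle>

path = [(3,2), (2,2), (1,2), (0,2), (0,1)]
arrival = 17

[0] x=3 y=2 t=5
[1] x=2 y=2 t=8 →W
[2] x=1 y=2 t=11 →W
[3] x=0 y=2 t=14 →W
[4] x=0 y=1 t=17 →S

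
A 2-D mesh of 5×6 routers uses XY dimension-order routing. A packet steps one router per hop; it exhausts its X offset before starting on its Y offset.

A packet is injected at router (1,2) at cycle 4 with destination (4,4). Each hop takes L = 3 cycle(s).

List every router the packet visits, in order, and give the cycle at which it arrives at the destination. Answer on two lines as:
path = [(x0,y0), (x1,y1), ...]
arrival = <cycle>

[0] x=1 y=2 t=4
[1] x=2 y=2 t=7 →E
[2] x=3 y=2 t=10 →E
[3] x=4 y=2 t=13 →E
[4] x=4 y=3 t=16 →N
[5] x=4 y=4 t=19 →N

path = [(1,2), (2,2), (3,2), (4,2), (4,3), (4,4)]
arrival = 19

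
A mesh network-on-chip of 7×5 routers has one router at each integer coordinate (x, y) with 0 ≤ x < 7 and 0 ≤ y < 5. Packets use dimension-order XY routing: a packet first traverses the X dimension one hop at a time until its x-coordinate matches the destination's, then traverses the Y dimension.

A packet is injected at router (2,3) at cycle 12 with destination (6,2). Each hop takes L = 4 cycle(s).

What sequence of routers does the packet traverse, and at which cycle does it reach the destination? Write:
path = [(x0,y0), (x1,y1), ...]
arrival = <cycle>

path = [(2,3), (3,3), (4,3), (5,3), (6,3), (6,2)]
arrival = 32

t=12: at (2,3)
t=16: at (3,3) after E
t=20: at (4,3) after E
t=24: at (5,3) after E
t=28: at (6,3) after E
t=32: at (6,2) after S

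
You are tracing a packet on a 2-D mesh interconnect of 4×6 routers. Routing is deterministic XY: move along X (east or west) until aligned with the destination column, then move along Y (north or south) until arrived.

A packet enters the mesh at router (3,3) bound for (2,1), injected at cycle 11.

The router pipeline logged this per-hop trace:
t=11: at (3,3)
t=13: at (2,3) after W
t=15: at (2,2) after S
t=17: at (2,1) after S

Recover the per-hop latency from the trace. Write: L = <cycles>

cyc[1] − cyc[0] = 13 − 11 = 2.
One hop costs L cycles, so L = 2.

L = 2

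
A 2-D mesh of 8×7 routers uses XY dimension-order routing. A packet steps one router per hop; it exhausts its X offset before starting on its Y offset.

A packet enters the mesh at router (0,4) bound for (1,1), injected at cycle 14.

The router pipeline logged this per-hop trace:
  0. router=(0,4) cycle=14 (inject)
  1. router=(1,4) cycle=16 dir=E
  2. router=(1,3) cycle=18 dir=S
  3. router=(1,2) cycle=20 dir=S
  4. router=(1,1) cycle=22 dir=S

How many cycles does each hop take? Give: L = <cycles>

L = 2

Δcyc across hop 0→1: 16 − 14 = 2.
That increment is L by definition: L = 2.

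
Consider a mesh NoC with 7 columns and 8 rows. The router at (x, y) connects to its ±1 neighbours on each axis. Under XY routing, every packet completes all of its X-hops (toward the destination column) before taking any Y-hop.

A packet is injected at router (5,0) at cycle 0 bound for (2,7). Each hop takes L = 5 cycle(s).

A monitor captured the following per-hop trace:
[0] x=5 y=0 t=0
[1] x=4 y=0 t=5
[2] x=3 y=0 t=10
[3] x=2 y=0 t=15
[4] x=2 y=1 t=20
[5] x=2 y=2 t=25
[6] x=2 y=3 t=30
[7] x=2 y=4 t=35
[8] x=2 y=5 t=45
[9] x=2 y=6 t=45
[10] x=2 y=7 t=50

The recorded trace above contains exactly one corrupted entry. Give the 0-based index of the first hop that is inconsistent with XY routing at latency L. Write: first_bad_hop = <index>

hop 1: step (-1,+0), +5 cyc — ok
hop 2: step (-1,+0), +5 cyc — ok
hop 3: step (-1,+0), +5 cyc — ok
hop 4: step (+0,+1), +5 cyc — ok
hop 5: step (+0,+1), +5 cyc — ok
hop 6: step (+0,+1), +5 cyc — ok
hop 7: step (+0,+1), +5 cyc — ok
hop 8: step (+0,+1), +10 cyc — BAD: Δcyc=10≠L

first_bad_hop = 8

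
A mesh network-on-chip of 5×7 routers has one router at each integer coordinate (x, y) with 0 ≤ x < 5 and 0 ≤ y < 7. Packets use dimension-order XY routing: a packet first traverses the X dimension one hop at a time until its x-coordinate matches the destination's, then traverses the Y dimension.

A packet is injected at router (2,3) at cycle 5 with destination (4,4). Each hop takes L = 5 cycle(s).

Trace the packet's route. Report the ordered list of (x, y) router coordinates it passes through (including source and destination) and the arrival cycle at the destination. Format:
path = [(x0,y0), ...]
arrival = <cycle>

t=5: at (2,3)
t=10: at (3,3) after E
t=15: at (4,3) after E
t=20: at (4,4) after N

path = [(2,3), (3,3), (4,3), (4,4)]
arrival = 20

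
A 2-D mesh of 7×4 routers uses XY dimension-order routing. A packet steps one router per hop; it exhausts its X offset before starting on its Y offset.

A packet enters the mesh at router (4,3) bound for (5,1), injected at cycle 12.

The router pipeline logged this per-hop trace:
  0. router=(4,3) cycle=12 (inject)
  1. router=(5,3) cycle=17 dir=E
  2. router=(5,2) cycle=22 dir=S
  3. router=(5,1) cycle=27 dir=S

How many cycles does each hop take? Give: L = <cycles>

L = 5

Between hops 0 and 1 the cycle counter advances 17 − 12 = 5.
Per-hop latency L = Δcyc = 5.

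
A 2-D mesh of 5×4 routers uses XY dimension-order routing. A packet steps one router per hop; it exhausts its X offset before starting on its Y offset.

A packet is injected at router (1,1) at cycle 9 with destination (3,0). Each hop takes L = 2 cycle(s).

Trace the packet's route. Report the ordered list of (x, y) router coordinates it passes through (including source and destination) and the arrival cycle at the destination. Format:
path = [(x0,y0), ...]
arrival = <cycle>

path = [(1,1), (2,1), (3,1), (3,0)]
arrival = 15

t=9: at (1,1)
t=11: at (2,1) after E
t=13: at (3,1) after E
t=15: at (3,0) after S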